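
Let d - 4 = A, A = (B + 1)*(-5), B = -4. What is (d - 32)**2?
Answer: 169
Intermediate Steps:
A = 15 (A = (-4 + 1)*(-5) = -3*(-5) = 15)
d = 19 (d = 4 + 15 = 19)
(d - 32)**2 = (19 - 32)**2 = (-13)**2 = 169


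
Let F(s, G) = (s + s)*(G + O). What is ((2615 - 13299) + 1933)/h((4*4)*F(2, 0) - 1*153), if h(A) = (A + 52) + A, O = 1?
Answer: 2917/42 ≈ 69.452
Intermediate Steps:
F(s, G) = 2*s*(1 + G) (F(s, G) = (s + s)*(G + 1) = (2*s)*(1 + G) = 2*s*(1 + G))
h(A) = 52 + 2*A (h(A) = (52 + A) + A = 52 + 2*A)
((2615 - 13299) + 1933)/h((4*4)*F(2, 0) - 1*153) = ((2615 - 13299) + 1933)/(52 + 2*((4*4)*(2*2*(1 + 0)) - 1*153)) = (-10684 + 1933)/(52 + 2*(16*(2*2*1) - 153)) = -8751/(52 + 2*(16*4 - 153)) = -8751/(52 + 2*(64 - 153)) = -8751/(52 + 2*(-89)) = -8751/(52 - 178) = -8751/(-126) = -8751*(-1/126) = 2917/42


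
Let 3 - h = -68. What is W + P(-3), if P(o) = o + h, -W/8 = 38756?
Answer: -309980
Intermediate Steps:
W = -310048 (W = -8*38756 = -310048)
h = 71 (h = 3 - 1*(-68) = 3 + 68 = 71)
P(o) = 71 + o (P(o) = o + 71 = 71 + o)
W + P(-3) = -310048 + (71 - 3) = -310048 + 68 = -309980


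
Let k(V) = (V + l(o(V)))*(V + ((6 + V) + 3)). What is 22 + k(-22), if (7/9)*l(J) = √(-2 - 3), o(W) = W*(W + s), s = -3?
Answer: 792 - 45*I*√5 ≈ 792.0 - 100.62*I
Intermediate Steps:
o(W) = W*(-3 + W) (o(W) = W*(W - 3) = W*(-3 + W))
l(J) = 9*I*√5/7 (l(J) = 9*√(-2 - 3)/7 = 9*√(-5)/7 = 9*(I*√5)/7 = 9*I*√5/7)
k(V) = (9 + 2*V)*(V + 9*I*√5/7) (k(V) = (V + 9*I*√5/7)*(V + ((6 + V) + 3)) = (V + 9*I*√5/7)*(V + (9 + V)) = (V + 9*I*√5/7)*(9 + 2*V) = (9 + 2*V)*(V + 9*I*√5/7))
22 + k(-22) = 22 + (2*(-22)² + 9*(-22) + 81*I*√5/7 + (18/7)*I*(-22)*√5) = 22 + (2*484 - 198 + 81*I*√5/7 - 396*I*√5/7) = 22 + (968 - 198 + 81*I*√5/7 - 396*I*√5/7) = 22 + (770 - 45*I*√5) = 792 - 45*I*√5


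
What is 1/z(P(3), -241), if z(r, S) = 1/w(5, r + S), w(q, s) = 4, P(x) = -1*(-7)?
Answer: 4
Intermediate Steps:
P(x) = 7
z(r, S) = 1/4
1/z(P(3), -241) = 1/(1/4) = 4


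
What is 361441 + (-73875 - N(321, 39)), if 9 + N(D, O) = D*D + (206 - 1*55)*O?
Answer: 178645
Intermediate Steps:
N(D, O) = -9 + D² + 151*O (N(D, O) = -9 + (D*D + (206 - 1*55)*O) = -9 + (D² + (206 - 55)*O) = -9 + (D² + 151*O) = -9 + D² + 151*O)
361441 + (-73875 - N(321, 39)) = 361441 + (-73875 - (-9 + 321² + 151*39)) = 361441 + (-73875 - (-9 + 103041 + 5889)) = 361441 + (-73875 - 1*108921) = 361441 + (-73875 - 108921) = 361441 - 182796 = 178645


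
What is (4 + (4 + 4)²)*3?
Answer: 204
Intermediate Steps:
(4 + (4 + 4)²)*3 = (4 + 8²)*3 = (4 + 64)*3 = 68*3 = 204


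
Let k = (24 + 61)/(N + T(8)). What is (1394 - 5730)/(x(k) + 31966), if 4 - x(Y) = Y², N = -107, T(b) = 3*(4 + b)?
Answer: -21857776/161153545 ≈ -0.13563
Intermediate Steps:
T(b) = 12 + 3*b
k = -85/71 (k = (24 + 61)/(-107 + (12 + 3*8)) = 85/(-107 + (12 + 24)) = 85/(-107 + 36) = 85/(-71) = 85*(-1/71) = -85/71 ≈ -1.1972)
x(Y) = 4 - Y²
(1394 - 5730)/(x(k) + 31966) = (1394 - 5730)/((4 - (-85/71)²) + 31966) = -4336/((4 - 1*7225/5041) + 31966) = -4336/((4 - 7225/5041) + 31966) = -4336/(12939/5041 + 31966) = -4336/161153545/5041 = -4336*5041/161153545 = -21857776/161153545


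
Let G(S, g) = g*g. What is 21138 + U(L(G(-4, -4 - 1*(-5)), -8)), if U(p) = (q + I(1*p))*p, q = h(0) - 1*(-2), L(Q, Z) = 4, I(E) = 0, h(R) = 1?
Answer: 21150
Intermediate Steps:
G(S, g) = g**2
q = 3 (q = 1 - 1*(-2) = 1 + 2 = 3)
U(p) = 3*p (U(p) = (3 + 0)*p = 3*p)
21138 + U(L(G(-4, -4 - 1*(-5)), -8)) = 21138 + 3*4 = 21138 + 12 = 21150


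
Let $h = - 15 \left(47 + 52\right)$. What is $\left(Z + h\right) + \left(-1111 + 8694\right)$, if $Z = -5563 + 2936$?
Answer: $3471$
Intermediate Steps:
$Z = -2627$
$h = -1485$ ($h = \left(-15\right) 99 = -1485$)
$\left(Z + h\right) + \left(-1111 + 8694\right) = \left(-2627 - 1485\right) + \left(-1111 + 8694\right) = -4112 + 7583 = 3471$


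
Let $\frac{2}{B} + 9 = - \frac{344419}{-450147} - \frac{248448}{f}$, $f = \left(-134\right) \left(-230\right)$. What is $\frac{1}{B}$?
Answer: $- \frac{28260612892}{3468382635} \approx -8.1481$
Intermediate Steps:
$f = 30820$
$B = - \frac{3468382635}{28260612892}$ ($B = \frac{2}{-9 - \left(- \frac{344419}{450147} + \frac{62112}{7705}\right)} = \frac{2}{-9 - \frac{25305782069}{3468382635}} = \frac{2}{- \frac{56521225784}{3468382635}} = 2 \left(- \frac{3468382635}{56521225784}\right) = - \frac{3468382635}{28260612892} \approx -0.12273$)
$\frac{1}{B} = \frac{1}{- \frac{3468382635}{28260612892}} = - \frac{28260612892}{3468382635}$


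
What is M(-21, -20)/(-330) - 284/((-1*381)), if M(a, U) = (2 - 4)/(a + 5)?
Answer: 249793/335280 ≈ 0.74503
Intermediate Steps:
M(a, U) = -2/(5 + a)
M(-21, -20)/(-330) - 284/((-1*381)) = -2/(5 - 21)/(-330) - 284/((-1*381)) = -2/(-16)*(-1/330) - 284/(-381) = -2*(-1/16)*(-1/330) - 284*(-1/381) = (⅛)*(-1/330) + 284/381 = -1/2640 + 284/381 = 249793/335280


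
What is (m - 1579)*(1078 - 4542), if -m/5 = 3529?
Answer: 66591936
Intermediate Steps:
m = -17645 (m = -5*3529 = -17645)
(m - 1579)*(1078 - 4542) = (-17645 - 1579)*(1078 - 4542) = -19224*(-3464) = 66591936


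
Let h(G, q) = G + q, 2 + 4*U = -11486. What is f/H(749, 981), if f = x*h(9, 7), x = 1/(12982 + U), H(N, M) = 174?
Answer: 4/439785 ≈ 9.0954e-6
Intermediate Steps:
U = -2872 (U = -1/2 + (1/4)*(-11486) = -1/2 - 5743/2 = -2872)
x = 1/10110 (x = 1/(12982 - 2872) = 1/10110 ≈ 9.8912e-5)
f = 8/5055 (f = (9 + 7)/10110 = (1/10110)*16 = 8/5055 ≈ 0.0015826)
f/H(749, 981) = (8/5055)/174 = (8/5055)*(1/174) = 4/439785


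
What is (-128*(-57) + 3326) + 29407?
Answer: 40029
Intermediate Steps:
(-128*(-57) + 3326) + 29407 = (7296 + 3326) + 29407 = 10622 + 29407 = 40029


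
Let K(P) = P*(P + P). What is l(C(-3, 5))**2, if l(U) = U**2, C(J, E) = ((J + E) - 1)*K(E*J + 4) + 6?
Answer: 3782742016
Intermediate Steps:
K(P) = 2*P**2 (K(P) = P*(2*P) = 2*P**2)
C(J, E) = 6 + 2*(4 + E*J)**2*(-1 + E + J) (C(J, E) = ((J + E) - 1)*(2*(E*J + 4)**2) + 6 = ((E + J) - 1)*(2*(4 + E*J)**2) + 6 = (-1 + E + J)*(2*(4 + E*J)**2) + 6 = 2*(4 + E*J)**2*(-1 + E + J) + 6 = 6 + 2*(4 + E*J)**2*(-1 + E + J))
l(C(-3, 5))**2 = ((6 - 2*(4 + 5*(-3))**2 + 2*5*(4 + 5*(-3))**2 + 2*(-3)*(4 + 5*(-3))**2)**2)**2 = ((6 - 2*(4 - 15)**2 + 2*5*(4 - 15)**2 + 2*(-3)*(4 - 15)**2)**2)**2 = ((6 - 2*(-11)**2 + 2*5*(-11)**2 + 2*(-3)*(-11)**2)**2)**2 = ((6 - 2*121 + 2*5*121 + 2*(-3)*121)**2)**2 = ((6 - 242 + 1210 - 726)**2)**2 = (248**2)**2 = 61504**2 = 3782742016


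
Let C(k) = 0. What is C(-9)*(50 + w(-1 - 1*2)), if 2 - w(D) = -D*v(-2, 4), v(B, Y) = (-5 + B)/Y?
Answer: 0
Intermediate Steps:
v(B, Y) = (-5 + B)/Y
w(D) = 2 - 7*D/4 (w(D) = 2 - (-1)*D*((-5 - 2)/4) = 2 - (-1)*D*((1/4)*(-7)) = 2 - (-1)*D*(-7/4) = 2 - (-1)*(-7*D/4) = 2 - 7*D/4)
C(-9)*(50 + w(-1 - 1*2)) = 0*(50 + (2 - 7*(-1 - 1*2)/4)) = 0*(50 + (2 - 7*(-1 - 2)/4)) = 0*(50 + (2 - 7/4*(-3))) = 0*(50 + (2 + 21/4)) = 0*(50 + 29/4) = 0*(229/4) = 0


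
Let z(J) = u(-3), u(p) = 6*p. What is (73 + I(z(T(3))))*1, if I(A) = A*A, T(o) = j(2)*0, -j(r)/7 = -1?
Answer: 397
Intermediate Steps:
j(r) = 7 (j(r) = -7*(-1) = 7)
T(o) = 0 (T(o) = 7*0 = 0)
z(J) = -18 (z(J) = 6*(-3) = -18)
I(A) = A²
(73 + I(z(T(3))))*1 = (73 + (-18)²)*1 = (73 + 324)*1 = 397*1 = 397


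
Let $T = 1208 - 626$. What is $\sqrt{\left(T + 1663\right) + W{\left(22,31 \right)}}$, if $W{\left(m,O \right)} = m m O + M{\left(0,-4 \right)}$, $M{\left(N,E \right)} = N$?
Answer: $\sqrt{17249} \approx 131.34$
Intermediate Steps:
$W{\left(m,O \right)} = O m^{2}$ ($W{\left(m,O \right)} = m m O + 0 = m^{2} O + 0 = O m^{2} + 0 = O m^{2}$)
$T = 582$ ($T = 1208 - 626 = 582$)
$\sqrt{\left(T + 1663\right) + W{\left(22,31 \right)}} = \sqrt{\left(582 + 1663\right) + 31 \cdot 22^{2}} = \sqrt{2245 + 31 \cdot 484} = \sqrt{2245 + 15004} = \sqrt{17249}$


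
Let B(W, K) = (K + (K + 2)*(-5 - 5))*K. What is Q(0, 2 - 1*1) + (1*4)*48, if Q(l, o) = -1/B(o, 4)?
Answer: 43009/224 ≈ 192.00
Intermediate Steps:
B(W, K) = K*(-20 - 9*K) (B(W, K) = (K + (2 + K)*(-10))*K = (K + (-20 - 10*K))*K = (-20 - 9*K)*K = K*(-20 - 9*K))
Q(l, o) = 1/224 (Q(l, o) = -1/((-1*4*(20 + 9*4))) = -1/((-1*4*(20 + 36))) = -1/((-1*4*56)) = -1/(-224) = -1*(-1/224) = 1/224)
Q(0, 2 - 1*1) + (1*4)*48 = 1/224 + (1*4)*48 = 1/224 + 4*48 = 1/224 + 192 = 43009/224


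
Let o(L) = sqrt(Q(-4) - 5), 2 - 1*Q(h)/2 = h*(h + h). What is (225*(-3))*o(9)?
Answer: -675*I*sqrt(65) ≈ -5442.0*I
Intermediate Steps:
Q(h) = 4 - 4*h**2 (Q(h) = 4 - 2*h*(h + h) = 4 - 2*h*2*h = 4 - 4*h**2)
o(L) = I*sqrt(65) (o(L) = sqrt((4 - 4*(-4)**2) - 5) = sqrt((4 - 4*16) - 5) = sqrt((4 - 64) - 5) = sqrt(-60 - 5) = sqrt(-65) = I*sqrt(65))
(225*(-3))*o(9) = (225*(-3))*(I*sqrt(65)) = -675*I*sqrt(65)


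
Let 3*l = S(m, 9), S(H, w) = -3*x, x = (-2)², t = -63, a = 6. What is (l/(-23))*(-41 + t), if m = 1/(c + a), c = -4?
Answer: -416/23 ≈ -18.087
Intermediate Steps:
m = ½ (m = 1/(-4 + 6) = 1/2 = ½ ≈ 0.50000)
x = 4
S(H, w) = -12 (S(H, w) = -3*4 = -12)
l = -4 (l = (⅓)*(-12) = -4)
(l/(-23))*(-41 + t) = (-4/(-23))*(-41 - 63) = -4*(-1/23)*(-104) = (4/23)*(-104) = -416/23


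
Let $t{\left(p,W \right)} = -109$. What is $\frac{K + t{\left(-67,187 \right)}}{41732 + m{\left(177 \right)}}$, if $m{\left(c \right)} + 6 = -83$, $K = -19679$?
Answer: $- \frac{6596}{13881} \approx -0.47518$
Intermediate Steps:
$m{\left(c \right)} = -89$ ($m{\left(c \right)} = -6 - 83 = -89$)
$\frac{K + t{\left(-67,187 \right)}}{41732 + m{\left(177 \right)}} = \frac{-19679 - 109}{41732 - 89} = - \frac{19788}{41643} = \left(-19788\right) \frac{1}{41643} = - \frac{6596}{13881}$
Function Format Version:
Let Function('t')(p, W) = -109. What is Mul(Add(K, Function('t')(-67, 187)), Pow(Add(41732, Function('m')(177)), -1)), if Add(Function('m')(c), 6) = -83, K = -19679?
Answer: Rational(-6596, 13881) ≈ -0.47518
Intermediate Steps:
Function('m')(c) = -89 (Function('m')(c) = Add(-6, -83) = -89)
Mul(Add(K, Function('t')(-67, 187)), Pow(Add(41732, Function('m')(177)), -1)) = Mul(Add(-19679, -109), Pow(Add(41732, -89), -1)) = Mul(-19788, Pow(41643, -1)) = Mul(-19788, Rational(1, 41643)) = Rational(-6596, 13881)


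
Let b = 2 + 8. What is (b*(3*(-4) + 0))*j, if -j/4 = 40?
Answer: 19200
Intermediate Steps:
j = -160 (j = -4*40 = -160)
b = 10
(b*(3*(-4) + 0))*j = (10*(3*(-4) + 0))*(-160) = (10*(-12 + 0))*(-160) = (10*(-12))*(-160) = -120*(-160) = 19200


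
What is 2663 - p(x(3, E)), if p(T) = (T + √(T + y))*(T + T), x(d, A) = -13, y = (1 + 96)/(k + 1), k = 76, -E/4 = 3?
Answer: 2325 + 52*I*√17402/77 ≈ 2325.0 + 89.087*I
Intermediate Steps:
E = -12 (E = -4*3 = -12)
y = 97/77 (y = (1 + 96)/(76 + 1) = 97/77 ≈ 1.2597)
p(T) = 2*T*(T + √(97/77 + T)) (p(T) = (T + √(T + 97/77))*(T + T) = (T + √(97/77 + T))*(2*T) = 2*T*(T + √(97/77 + T)))
2663 - p(x(3, E)) = 2663 - 2*(-13)*(√(7469 + 5929*(-13)) + 77*(-13))/77 = 2663 - 2*(-13)*(√(7469 - 77077) - 1001)/77 = 2663 - 2*(-13)*(√(-69608) - 1001)/77 = 2663 - 2*(-13)*(2*I*√17402 - 1001)/77 = 2663 - 2*(-13)*(-1001 + 2*I*√17402)/77 = 2663 - (338 - 52*I*√17402/77) = 2663 + (-338 + 52*I*√17402/77) = 2325 + 52*I*√17402/77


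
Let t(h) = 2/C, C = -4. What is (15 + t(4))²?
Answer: 841/4 ≈ 210.25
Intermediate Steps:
t(h) = -½ (t(h) = 2/(-4) = 2*(-¼) = -½)
(15 + t(4))² = (15 - ½)² = (29/2)² = 841/4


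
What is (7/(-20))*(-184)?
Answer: 322/5 ≈ 64.400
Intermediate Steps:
(7/(-20))*(-184) = (7*(-1/20))*(-184) = -7/20*(-184) = 322/5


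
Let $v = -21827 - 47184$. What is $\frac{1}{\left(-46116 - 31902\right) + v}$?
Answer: $- \frac{1}{147029} \approx -6.8014 \cdot 10^{-6}$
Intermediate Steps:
$v = -69011$
$\frac{1}{\left(-46116 - 31902\right) + v} = \frac{1}{\left(-46116 - 31902\right) - 69011} = \frac{1}{-78018 - 69011} = \frac{1}{-147029} = - \frac{1}{147029}$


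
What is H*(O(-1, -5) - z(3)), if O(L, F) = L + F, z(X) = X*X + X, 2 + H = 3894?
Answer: -70056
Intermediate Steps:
H = 3892 (H = -2 + 3894 = 3892)
z(X) = X + X² (z(X) = X² + X = X + X²)
O(L, F) = F + L
H*(O(-1, -5) - z(3)) = 3892*((-5 - 1) - 3*(1 + 3)) = 3892*(-6 - 3*4) = 3892*(-6 - 1*12) = 3892*(-6 - 12) = 3892*(-18) = -70056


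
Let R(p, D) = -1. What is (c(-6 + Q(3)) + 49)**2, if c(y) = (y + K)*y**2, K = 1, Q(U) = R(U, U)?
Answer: 60025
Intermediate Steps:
Q(U) = -1
c(y) = y**2*(1 + y) (c(y) = (y + 1)*y**2 = (1 + y)*y**2 = y**2*(1 + y))
(c(-6 + Q(3)) + 49)**2 = ((-6 - 1)**2*(1 + (-6 - 1)) + 49)**2 = ((-7)**2*(1 - 7) + 49)**2 = (49*(-6) + 49)**2 = (-294 + 49)**2 = (-245)**2 = 60025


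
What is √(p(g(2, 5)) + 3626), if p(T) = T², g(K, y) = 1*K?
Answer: 11*√30 ≈ 60.250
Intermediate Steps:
g(K, y) = K
√(p(g(2, 5)) + 3626) = √(2² + 3626) = √(4 + 3626) = √3630 = 11*√30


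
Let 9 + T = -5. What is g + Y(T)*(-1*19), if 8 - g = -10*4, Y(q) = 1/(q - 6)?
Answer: 979/20 ≈ 48.950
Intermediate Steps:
T = -14 (T = -9 - 5 = -14)
Y(q) = 1/(-6 + q)
g = 48 (g = 8 - (-2)*5*4 = 8 - (-2)*20 = 8 - 1*(-40) = 8 + 40 = 48)
g + Y(T)*(-1*19) = 48 + (-1*19)/(-6 - 14) = 48 - 19/(-20) = 48 - 1/20*(-19) = 48 + 19/20 = 979/20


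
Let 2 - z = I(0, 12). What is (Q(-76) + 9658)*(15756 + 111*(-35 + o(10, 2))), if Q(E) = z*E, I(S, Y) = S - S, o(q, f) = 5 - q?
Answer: 107569896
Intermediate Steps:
I(S, Y) = 0
z = 2 (z = 2 - 1*0 = 2 + 0 = 2)
Q(E) = 2*E
(Q(-76) + 9658)*(15756 + 111*(-35 + o(10, 2))) = (2*(-76) + 9658)*(15756 + 111*(-35 + (5 - 1*10))) = (-152 + 9658)*(15756 + 111*(-35 + (5 - 10))) = 9506*(15756 + 111*(-35 - 5)) = 9506*(15756 + 111*(-40)) = 9506*(15756 - 4440) = 9506*11316 = 107569896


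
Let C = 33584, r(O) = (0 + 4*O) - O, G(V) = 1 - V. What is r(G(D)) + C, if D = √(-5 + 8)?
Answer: 33587 - 3*√3 ≈ 33582.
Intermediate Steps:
D = √3 ≈ 1.7320
r(O) = 3*O (r(O) = 4*O - O = 3*O)
r(G(D)) + C = 3*(1 - √3) + 33584 = (3 - 3*√3) + 33584 = 33587 - 3*√3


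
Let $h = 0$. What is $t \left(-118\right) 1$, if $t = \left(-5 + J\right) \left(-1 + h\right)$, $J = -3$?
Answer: $-944$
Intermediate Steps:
$t = 8$ ($t = \left(-5 - 3\right) \left(-1 + 0\right) = \left(-8\right) \left(-1\right) = 8$)
$t \left(-118\right) 1 = 8 \left(-118\right) 1 = \left(-944\right) 1 = -944$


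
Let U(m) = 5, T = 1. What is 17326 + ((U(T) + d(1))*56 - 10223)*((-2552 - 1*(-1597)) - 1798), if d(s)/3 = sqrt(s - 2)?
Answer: 27390405 - 462504*I ≈ 2.739e+7 - 4.625e+5*I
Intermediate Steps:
d(s) = 3*sqrt(-2 + s) (d(s) = 3*sqrt(s - 2) = 3*sqrt(-2 + s))
17326 + ((U(T) + d(1))*56 - 10223)*((-2552 - 1*(-1597)) - 1798) = 17326 + ((5 + 3*sqrt(-2 + 1))*56 - 10223)*((-2552 - 1*(-1597)) - 1798) = 17326 + ((5 + 3*sqrt(-1))*56 - 10223)*((-2552 + 1597) - 1798) = 17326 + ((5 + 3*I)*56 - 10223)*(-955 - 1798) = 17326 + ((280 + 168*I) - 10223)*(-2753) = 17326 + (-9943 + 168*I)*(-2753) = 17326 + (27373079 - 462504*I) = 27390405 - 462504*I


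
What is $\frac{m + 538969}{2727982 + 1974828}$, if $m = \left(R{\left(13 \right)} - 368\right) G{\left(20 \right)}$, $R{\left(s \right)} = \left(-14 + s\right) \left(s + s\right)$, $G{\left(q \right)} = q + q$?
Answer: $\frac{523209}{4702810} \approx 0.11125$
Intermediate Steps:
$G{\left(q \right)} = 2 q$
$R{\left(s \right)} = 2 s \left(-14 + s\right)$ ($R{\left(s \right)} = \left(-14 + s\right) 2 s = 2 s \left(-14 + s\right)$)
$m = -15760$ ($m = \left(2 \cdot 13 \left(-14 + 13\right) - 368\right) 2 \cdot 20 = \left(2 \cdot 13 \left(-1\right) - 368\right) 40 = \left(-26 - 368\right) 40 = \left(-394\right) 40 = -15760$)
$\frac{m + 538969}{2727982 + 1974828} = \frac{-15760 + 538969}{2727982 + 1974828} = \frac{523209}{4702810}$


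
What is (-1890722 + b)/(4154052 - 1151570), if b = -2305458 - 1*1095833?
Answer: -5292013/3002482 ≈ -1.7625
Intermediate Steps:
b = -3401291 (b = -2305458 - 1095833 = -3401291)
(-1890722 + b)/(4154052 - 1151570) = (-1890722 - 3401291)/(4154052 - 1151570) = -5292013/3002482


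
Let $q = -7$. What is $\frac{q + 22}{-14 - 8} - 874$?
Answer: $- \frac{19243}{22} \approx -874.68$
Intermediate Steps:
$\frac{q + 22}{-14 - 8} - 874 = \frac{-7 + 22}{-14 - 8} - 874 = \frac{15}{-22} - 874 = 15 \left(- \frac{1}{22}\right) - 874 = - \frac{15}{22} - 874 = - \frac{19243}{22}$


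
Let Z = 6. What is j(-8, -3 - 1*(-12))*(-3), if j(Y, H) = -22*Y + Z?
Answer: -546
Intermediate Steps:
j(Y, H) = 6 - 22*Y (j(Y, H) = -22*Y + 6 = 6 - 22*Y)
j(-8, -3 - 1*(-12))*(-3) = (6 - 22*(-8))*(-3) = (6 + 176)*(-3) = 182*(-3) = -546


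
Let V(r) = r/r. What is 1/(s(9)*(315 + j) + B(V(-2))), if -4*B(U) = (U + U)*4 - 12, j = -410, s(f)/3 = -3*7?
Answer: 1/5986 ≈ 0.00016706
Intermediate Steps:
s(f) = -63 (s(f) = 3*(-3*7) = 3*(-21) = -63)
V(r) = 1
B(U) = 3 - 2*U (B(U) = -((U + U)*4 - 12)/4 = -((2*U)*4 - 12)/4 = -(8*U - 12)/4 = -(-12 + 8*U)/4 = 3 - 2*U)
1/(s(9)*(315 + j) + B(V(-2))) = 1/(-63*(315 - 410) + (3 - 2*1)) = 1/(-63*(-95) + (3 - 2)) = 1/(5985 + 1) = 1/5986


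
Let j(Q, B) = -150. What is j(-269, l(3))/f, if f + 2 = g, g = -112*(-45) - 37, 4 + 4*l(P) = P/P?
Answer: -50/1667 ≈ -0.029994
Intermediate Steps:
l(P) = -3/4 (l(P) = -1 + (P/P)/4 = -1 + (1/4)*1 = -1 + 1/4 = -3/4)
g = 5003 (g = 5040 - 37 = 5003)
f = 5001 (f = -2 + 5003 = 5001)
j(-269, l(3))/f = -150/5001 = -150*1/5001 = -50/1667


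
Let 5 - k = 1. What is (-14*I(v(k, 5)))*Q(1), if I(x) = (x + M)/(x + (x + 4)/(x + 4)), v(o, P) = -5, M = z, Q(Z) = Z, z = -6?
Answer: -77/2 ≈ -38.500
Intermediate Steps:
k = 4 (k = 5 - 1*1 = 5 - 1 = 4)
M = -6
I(x) = (-6 + x)/(1 + x) (I(x) = (x - 6)/(x + (x + 4)/(x + 4)) = (-6 + x)/(x + (4 + x)/(4 + x)) = (-6 + x)/(x + 1) = (-6 + x)/(1 + x))
(-14*I(v(k, 5)))*Q(1) = -14*(-6 - 5)/(1 - 5)*1 = -14*(-11)/(-4)*1 = -(-7)*(-11)/2*1 = -14*11/4*1 = -77/2*1 = -77/2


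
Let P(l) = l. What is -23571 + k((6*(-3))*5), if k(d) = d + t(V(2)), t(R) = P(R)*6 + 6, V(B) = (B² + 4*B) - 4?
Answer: -23607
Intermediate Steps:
V(B) = -4 + B² + 4*B
t(R) = 6 + 6*R (t(R) = R*6 + 6 = 6*R + 6 = 6 + 6*R)
k(d) = 54 + d (k(d) = d + (6 + 6*(-4 + 2² + 4*2)) = d + (6 + 6*(-4 + 4 + 8)) = d + (6 + 6*8) = d + (6 + 48) = d + 54 = 54 + d)
-23571 + k((6*(-3))*5) = -23571 + (54 + (6*(-3))*5) = -23571 + (54 - 18*5) = -23571 + (54 - 90) = -23571 - 36 = -23607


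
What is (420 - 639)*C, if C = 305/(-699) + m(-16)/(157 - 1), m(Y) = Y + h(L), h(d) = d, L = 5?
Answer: 1344879/12116 ≈ 111.00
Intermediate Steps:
m(Y) = 5 + Y (m(Y) = Y + 5 = 5 + Y)
C = -6141/12116 (C = 305/(-699) + (5 - 16)/(157 - 1) = 305*(-1/699) - 11/156 = -305/699 - 11*1/156 = -305/699 - 11/156 = -6141/12116 ≈ -0.50685)
(420 - 639)*C = (420 - 639)*(-6141/12116) = -219*(-6141/12116) = 1344879/12116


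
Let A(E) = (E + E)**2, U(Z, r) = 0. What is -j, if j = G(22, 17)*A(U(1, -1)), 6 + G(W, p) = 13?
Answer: 0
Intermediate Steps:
G(W, p) = 7 (G(W, p) = -6 + 13 = 7)
A(E) = 4*E**2 (A(E) = (2*E)**2 = 4*E**2)
j = 0 (j = 7*(4*0**2) = 7*(4*0) = 7*0 = 0)
-j = -1*0 = 0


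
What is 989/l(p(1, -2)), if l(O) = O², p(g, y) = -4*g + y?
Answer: 989/36 ≈ 27.472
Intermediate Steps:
p(g, y) = y - 4*g
989/l(p(1, -2)) = 989/((-2 - 4*1)²) = 989/((-2 - 4)²) = 989/((-6)²) = 989/36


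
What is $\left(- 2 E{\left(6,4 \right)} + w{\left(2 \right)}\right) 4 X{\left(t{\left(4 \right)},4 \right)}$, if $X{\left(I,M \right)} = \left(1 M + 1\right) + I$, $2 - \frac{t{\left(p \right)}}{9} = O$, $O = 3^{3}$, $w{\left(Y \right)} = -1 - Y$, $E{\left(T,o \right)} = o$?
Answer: $9680$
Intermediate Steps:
$O = 27$
$t{\left(p \right)} = -225$ ($t{\left(p \right)} = 18 - 243 = -225$)
$X{\left(I,M \right)} = 1 + I + M$ ($X{\left(I,M \right)} = \left(M + 1\right) + I = \left(1 + M\right) + I = 1 + I + M$)
$\left(- 2 E{\left(6,4 \right)} + w{\left(2 \right)}\right) 4 X{\left(t{\left(4 \right)},4 \right)} = \left(\left(-2\right) 4 - 3\right) 4 \left(1 - 225 + 4\right) = \left(-8 - 3\right) 4 \left(-220\right) = \left(-11\right) 4 \left(-220\right) = \left(-44\right) \left(-220\right) = 9680$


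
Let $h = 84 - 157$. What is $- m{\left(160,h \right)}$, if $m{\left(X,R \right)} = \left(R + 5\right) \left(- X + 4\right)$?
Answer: $-10608$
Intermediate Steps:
$h = -73$
$m{\left(X,R \right)} = \left(4 - X\right) \left(5 + R\right)$ ($m{\left(X,R \right)} = \left(5 + R\right) \left(4 - X\right) = \left(4 - X\right) \left(5 + R\right)$)
$- m{\left(160,h \right)} = - (20 - 800 + 4 \left(-73\right) - \left(-73\right) 160) = - (20 - 800 - 292 + 11680) = \left(-1\right) 10608 = -10608$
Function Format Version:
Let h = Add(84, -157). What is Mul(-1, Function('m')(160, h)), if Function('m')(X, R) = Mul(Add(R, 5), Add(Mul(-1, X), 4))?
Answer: -10608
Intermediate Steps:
h = -73
Function('m')(X, R) = Mul(Add(4, Mul(-1, X)), Add(5, R)) (Function('m')(X, R) = Mul(Add(5, R), Add(4, Mul(-1, X))) = Mul(Add(4, Mul(-1, X)), Add(5, R)))
Mul(-1, Function('m')(160, h)) = Mul(-1, Add(20, Mul(-5, 160), Mul(4, -73), Mul(-1, -73, 160))) = Mul(-1, Add(20, -800, -292, 11680)) = Mul(-1, 10608) = -10608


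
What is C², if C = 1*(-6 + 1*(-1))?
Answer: 49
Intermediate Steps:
C = -7 (C = 1*(-6 - 1) = 1*(-7) = -7)
C² = (-7)² = 49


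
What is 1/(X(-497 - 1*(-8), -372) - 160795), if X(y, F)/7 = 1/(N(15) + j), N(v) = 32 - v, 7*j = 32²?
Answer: -1143/183788636 ≈ -6.2191e-6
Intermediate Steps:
j = 1024/7 (j = (⅐)*32² = (⅐)*1024 = 1024/7 ≈ 146.29)
X(y, F) = 49/1143 (X(y, F) = 7/((32 - 1*15) + 1024/7) = 7/((32 - 15) + 1024/7) = 7/(17 + 1024/7) = 7/(1143/7) = 7*(7/1143) = 49/1143)
1/(X(-497 - 1*(-8), -372) - 160795) = 1/(49/1143 - 160795) = 1/(-183788636/1143) = -1143/183788636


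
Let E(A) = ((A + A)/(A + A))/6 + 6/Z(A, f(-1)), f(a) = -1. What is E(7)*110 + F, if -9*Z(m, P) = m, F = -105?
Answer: -19640/21 ≈ -935.24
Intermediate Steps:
Z(m, P) = -m/9
E(A) = ⅙ - 54/A (E(A) = ((A + A)/(A + A))/6 + 6/((-A/9)) = ((2*A)/((2*A)))*(⅙) + 6*(-9/A) = ((2*A)*(1/(2*A)))*(⅙) - 54/A = 1*(⅙) - 54/A = ⅙ - 54/A)
E(7)*110 + F = ((⅙)*(-324 + 7)/7)*110 - 105 = ((⅙)*(⅐)*(-317))*110 - 105 = -317/42*110 - 105 = -17435/21 - 105 = -19640/21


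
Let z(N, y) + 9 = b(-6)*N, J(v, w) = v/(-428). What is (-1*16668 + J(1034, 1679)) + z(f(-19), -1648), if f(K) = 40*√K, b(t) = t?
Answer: -3569395/214 - 240*I*√19 ≈ -16679.0 - 1046.1*I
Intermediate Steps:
J(v, w) = -v/428 (J(v, w) = v*(-1/428) = -v/428)
z(N, y) = -9 - 6*N
(-1*16668 + J(1034, 1679)) + z(f(-19), -1648) = (-1*16668 - 1/428*1034) + (-9 - 240*√(-19)) = (-16668 - 517/214) + (-9 - 240*I*√19) = -3567469/214 + (-9 - 240*I*√19) = -3569395/214 - 240*I*√19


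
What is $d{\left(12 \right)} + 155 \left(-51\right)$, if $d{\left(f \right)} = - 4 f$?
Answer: $-7953$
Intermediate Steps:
$d{\left(12 \right)} + 155 \left(-51\right) = \left(-4\right) 12 + 155 \left(-51\right) = -48 - 7905 = -7953$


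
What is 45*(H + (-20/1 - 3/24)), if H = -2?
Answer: -7965/8 ≈ -995.63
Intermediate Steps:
45*(H + (-20/1 - 3/24)) = 45*(-2 + (-20/1 - 3/24)) = 45*(-2 + (-20*1 - 3*1/24)) = 45*(-2 + (-20 - ⅛)) = 45*(-2 - 161/8) = 45*(-177/8) = -7965/8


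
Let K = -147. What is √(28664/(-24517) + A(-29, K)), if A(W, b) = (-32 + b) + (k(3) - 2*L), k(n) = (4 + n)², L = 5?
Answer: 2*I*√21213603937/24517 ≈ 11.881*I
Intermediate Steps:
A(W, b) = 7 + b (A(W, b) = (-32 + b) + ((4 + 3)² - 2*5) = (-32 + b) + (7² - 10) = (-32 + b) + (49 - 10) = (-32 + b) + 39 = 7 + b)
√(28664/(-24517) + A(-29, K)) = √(28664/(-24517) + (7 - 147)) = √(28664*(-1/24517) - 140) = √(-28664/24517 - 140) = √(-3461044/24517) = 2*I*√21213603937/24517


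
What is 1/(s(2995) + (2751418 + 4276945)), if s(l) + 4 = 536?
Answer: 1/7028895 ≈ 1.4227e-7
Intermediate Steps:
s(l) = 532 (s(l) = -4 + 536 = 532)
1/(s(2995) + (2751418 + 4276945)) = 1/(532 + (2751418 + 4276945)) = 1/(532 + 7028363) = 1/7028895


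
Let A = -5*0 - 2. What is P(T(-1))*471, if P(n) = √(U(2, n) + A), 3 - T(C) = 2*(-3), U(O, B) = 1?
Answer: 471*I ≈ 471.0*I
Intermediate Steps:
A = -2 (A = 0 - 2 = -2)
T(C) = 9 (T(C) = 3 - 2*(-3) = 3 - 1*(-6) = 3 + 6 = 9)
P(n) = I (P(n) = √(1 - 2) = √(-1) = I)
P(T(-1))*471 = I*471 = 471*I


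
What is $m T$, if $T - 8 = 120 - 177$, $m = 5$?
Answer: $-245$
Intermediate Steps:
$T = -49$ ($T = 8 + \left(120 - 177\right) = 8 - 57 = -49$)
$m T = 5 \left(-49\right) = -245$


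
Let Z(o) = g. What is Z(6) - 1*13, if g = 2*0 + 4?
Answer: -9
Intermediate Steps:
g = 4 (g = 0 + 4 = 4)
Z(o) = 4
Z(6) - 1*13 = 4 - 1*13 = 4 - 13 = -9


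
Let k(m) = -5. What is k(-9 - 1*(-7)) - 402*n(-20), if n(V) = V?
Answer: 8035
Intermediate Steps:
k(-9 - 1*(-7)) - 402*n(-20) = -5 - 402*(-20) = -5 + 8040 = 8035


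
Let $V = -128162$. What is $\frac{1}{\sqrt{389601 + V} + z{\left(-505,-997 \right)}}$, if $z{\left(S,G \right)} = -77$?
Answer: $\frac{77}{255510} + \frac{\sqrt{261439}}{255510} \approx 0.0023025$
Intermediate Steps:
$\frac{1}{\sqrt{389601 + V} + z{\left(-505,-997 \right)}} = \frac{1}{\sqrt{389601 - 128162} - 77} = \frac{1}{\sqrt{261439} - 77} = \frac{1}{-77 + \sqrt{261439}}$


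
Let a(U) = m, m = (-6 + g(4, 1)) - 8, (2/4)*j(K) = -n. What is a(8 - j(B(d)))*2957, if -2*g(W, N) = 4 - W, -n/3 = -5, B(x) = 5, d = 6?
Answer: -41398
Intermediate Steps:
n = 15 (n = -3*(-5) = 15)
g(W, N) = -2 + W/2 (g(W, N) = -(4 - W)/2 = -2 + W/2)
j(K) = -30 (j(K) = 2*(-1*15) = 2*(-15) = -30)
m = -14 (m = (-6 + (-2 + (½)*4)) - 8 = (-6 + (-2 + 2)) - 8 = (-6 + 0) - 8 = -6 - 8 = -14)
a(U) = -14
a(8 - j(B(d)))*2957 = -14*2957 = -41398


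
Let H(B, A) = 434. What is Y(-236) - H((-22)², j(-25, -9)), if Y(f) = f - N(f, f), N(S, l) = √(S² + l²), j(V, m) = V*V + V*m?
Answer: -670 - 236*√2 ≈ -1003.8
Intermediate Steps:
j(V, m) = V² + V*m
Y(f) = f - √2*√(f²) (Y(f) = f - √(f² + f²) = f - √(2*f²) = f - √2*√(f²))
Y(-236) - H((-22)², j(-25, -9)) = (-236 - √2*√((-236)²)) - 1*434 = (-236 - √2*√55696) - 434 = (-236 - 1*√2*236) - 434 = (-236 - 236*√2) - 434 = -670 - 236*√2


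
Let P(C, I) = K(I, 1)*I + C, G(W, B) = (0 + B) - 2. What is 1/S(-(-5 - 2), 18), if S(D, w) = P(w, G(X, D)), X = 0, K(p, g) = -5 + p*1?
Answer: 1/18 ≈ 0.055556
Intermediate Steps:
K(p, g) = -5 + p
G(W, B) = -2 + B (G(W, B) = B - 2 = -2 + B)
P(C, I) = C + I*(-5 + I) (P(C, I) = (-5 + I)*I + C = I*(-5 + I) + C = C + I*(-5 + I))
S(D, w) = w + (-7 + D)*(-2 + D) (S(D, w) = w + (-2 + D)*(-5 + (-2 + D)) = w + (-2 + D)*(-7 + D) = w + (-7 + D)*(-2 + D))
1/S(-(-5 - 2), 18) = 1/(18 + (-7 - (-5 - 2))*(-2 - (-5 - 2))) = 1/(18 + (-7 - 1*(-7))*(-2 - 1*(-7))) = 1/(18 + (-7 + 7)*(-2 + 7)) = 1/(18 + 0*5) = 1/(18 + 0) = 1/18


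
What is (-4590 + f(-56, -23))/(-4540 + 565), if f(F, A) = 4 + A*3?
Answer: 931/795 ≈ 1.1711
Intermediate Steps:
f(F, A) = 4 + 3*A
(-4590 + f(-56, -23))/(-4540 + 565) = (-4590 + (4 + 3*(-23)))/(-4540 + 565) = (-4590 + (4 - 69))/(-3975) = (-4590 - 65)*(-1/3975) = -4655*(-1/3975) = 931/795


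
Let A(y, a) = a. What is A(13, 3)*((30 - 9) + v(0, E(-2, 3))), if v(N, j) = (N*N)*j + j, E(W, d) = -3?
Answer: 54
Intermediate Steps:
v(N, j) = j + j*N² (v(N, j) = N²*j + j = j*N² + j = j + j*N²)
A(13, 3)*((30 - 9) + v(0, E(-2, 3))) = 3*((30 - 9) - 3*(1 + 0²)) = 3*(21 - 3*(1 + 0)) = 3*(21 - 3*1) = 3*(21 - 3) = 3*18 = 54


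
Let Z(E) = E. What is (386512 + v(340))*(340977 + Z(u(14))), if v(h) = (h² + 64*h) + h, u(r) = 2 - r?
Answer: 178737944580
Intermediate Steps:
v(h) = h² + 65*h
(386512 + v(340))*(340977 + Z(u(14))) = (386512 + 340*(65 + 340))*(340977 + (2 - 1*14)) = (386512 + 340*405)*(340977 + (2 - 14)) = (386512 + 137700)*(340977 - 12) = 524212*340965 = 178737944580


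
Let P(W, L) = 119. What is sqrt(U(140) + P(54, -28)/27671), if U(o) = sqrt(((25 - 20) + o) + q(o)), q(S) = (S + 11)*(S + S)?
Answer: sqrt(67201 + 78131045*sqrt(1697))/3953 ≈ 14.352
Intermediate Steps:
q(S) = 2*S*(11 + S) (q(S) = (11 + S)*(2*S) = 2*S*(11 + S))
U(o) = sqrt(5 + o + 2*o*(11 + o)) (U(o) = sqrt(((25 - 20) + o) + 2*o*(11 + o)) = sqrt((5 + o) + 2*o*(11 + o)) = sqrt(5 + o + 2*o*(11 + o)))
sqrt(U(140) + P(54, -28)/27671) = sqrt(sqrt(5 + 140 + 2*140*(11 + 140)) + 119/27671) = sqrt(sqrt(5 + 140 + 2*140*151) + 119*(1/27671)) = sqrt(sqrt(5 + 140 + 42280) + 17/3953) = sqrt(sqrt(42425) + 17/3953) = sqrt(5*sqrt(1697) + 17/3953) = sqrt(17/3953 + 5*sqrt(1697))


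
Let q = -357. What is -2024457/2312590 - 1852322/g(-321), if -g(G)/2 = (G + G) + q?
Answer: -2143853099533/2310277410 ≈ -927.96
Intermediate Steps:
g(G) = 714 - 4*G (g(G) = -2*((G + G) - 357) = -2*(2*G - 357) = -2*(-357 + 2*G) = 714 - 4*G)
-2024457/2312590 - 1852322/g(-321) = -2024457/2312590 - 1852322/(714 - 4*(-321)) = -2024457*1/2312590 - 1852322/(714 + 1284) = -2024457/2312590 - 1852322/1998 = -2024457/2312590 - 1852322*1/1998 = -2024457/2312590 - 926161/999 = -2143853099533/2310277410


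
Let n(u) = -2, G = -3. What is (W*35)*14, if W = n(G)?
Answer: -980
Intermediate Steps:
W = -2
(W*35)*14 = -2*35*14 = -70*14 = -980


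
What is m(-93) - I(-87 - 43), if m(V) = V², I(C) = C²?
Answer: -8251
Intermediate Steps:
m(-93) - I(-87 - 43) = (-93)² - (-87 - 43)² = 8649 - 1*(-130)² = 8649 - 1*16900 = 8649 - 16900 = -8251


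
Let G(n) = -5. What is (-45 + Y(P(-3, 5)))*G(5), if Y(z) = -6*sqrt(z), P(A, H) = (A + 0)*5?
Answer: 225 + 30*I*sqrt(15) ≈ 225.0 + 116.19*I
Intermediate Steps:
P(A, H) = 5*A (P(A, H) = A*5 = 5*A)
(-45 + Y(P(-3, 5)))*G(5) = (-45 - 6*I*sqrt(15))*(-5) = 225 + 30*I*sqrt(15)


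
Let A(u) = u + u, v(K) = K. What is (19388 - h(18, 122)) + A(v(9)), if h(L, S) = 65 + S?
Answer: 19219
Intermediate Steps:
A(u) = 2*u
(19388 - h(18, 122)) + A(v(9)) = (19388 - (65 + 122)) + 2*9 = (19388 - 1*187) + 18 = (19388 - 187) + 18 = 19201 + 18 = 19219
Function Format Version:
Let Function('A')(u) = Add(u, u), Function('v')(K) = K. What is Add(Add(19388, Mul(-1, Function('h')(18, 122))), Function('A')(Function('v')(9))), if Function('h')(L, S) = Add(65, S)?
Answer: 19219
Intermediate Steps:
Function('A')(u) = Mul(2, u)
Add(Add(19388, Mul(-1, Function('h')(18, 122))), Function('A')(Function('v')(9))) = Add(Add(19388, Mul(-1, Add(65, 122))), Mul(2, 9)) = Add(Add(19388, Mul(-1, 187)), 18) = Add(Add(19388, -187), 18) = Add(19201, 18) = 19219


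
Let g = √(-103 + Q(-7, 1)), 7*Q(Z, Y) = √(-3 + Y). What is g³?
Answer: √7*(-721 + I*√2)^(3/2)/49 ≈ -3.0756 - 1045.3*I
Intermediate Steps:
Q(Z, Y) = √(-3 + Y)/7
g = √(-103 + I*√2/7) (g = √(-103 + √(-3 + 1)/7) = √(-103 + √(-2)/7) = √(-103 + (I*√2)/7) = √(-103 + I*√2/7) ≈ 0.00995 + 10.149*I)
g³ = (√(-5047 + 7*I*√2)/7)³ = (-5047 + 7*I*√2)^(3/2)/343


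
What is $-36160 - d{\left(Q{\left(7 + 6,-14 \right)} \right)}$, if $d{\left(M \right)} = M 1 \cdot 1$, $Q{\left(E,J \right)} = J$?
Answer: $-36146$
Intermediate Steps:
$d{\left(M \right)} = M$ ($d{\left(M \right)} = M 1 = M$)
$-36160 - d{\left(Q{\left(7 + 6,-14 \right)} \right)} = -36160 - -14 = -36160 + 14 = -36146$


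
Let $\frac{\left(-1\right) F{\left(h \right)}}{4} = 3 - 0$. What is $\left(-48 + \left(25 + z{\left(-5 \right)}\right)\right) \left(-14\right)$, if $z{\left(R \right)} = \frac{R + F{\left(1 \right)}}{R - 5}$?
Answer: $\frac{1491}{5} \approx 298.2$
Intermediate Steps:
$F{\left(h \right)} = -12$ ($F{\left(h \right)} = - 4 \left(3 - 0\right) = - 4 \left(3 + 0\right) = \left(-4\right) 3 = -12$)
$z{\left(R \right)} = \frac{-12 + R}{-5 + R}$ ($z{\left(R \right)} = \frac{R - 12}{R - 5} = \frac{-12 + R}{-5 + R}$)
$\left(-48 + \left(25 + z{\left(-5 \right)}\right)\right) \left(-14\right) = \left(-48 + \left(25 + \frac{-12 - 5}{-5 - 5}\right)\right) \left(-14\right) = \left(-48 + \left(25 + \frac{1}{-10} \left(-17\right)\right)\right) \left(-14\right) = \left(-48 + \left(25 - - \frac{17}{10}\right)\right) \left(-14\right) = \left(-48 + \left(25 + \frac{17}{10}\right)\right) \left(-14\right) = \left(-48 + \frac{267}{10}\right) \left(-14\right) = \left(- \frac{213}{10}\right) \left(-14\right) = \frac{1491}{5}$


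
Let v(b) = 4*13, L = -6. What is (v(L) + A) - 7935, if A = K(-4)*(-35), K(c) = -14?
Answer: -7393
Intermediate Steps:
v(b) = 52
A = 490 (A = -14*(-35) = 490)
(v(L) + A) - 7935 = (52 + 490) - 7935 = 542 - 7935 = -7393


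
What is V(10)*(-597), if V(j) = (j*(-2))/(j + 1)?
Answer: 11940/11 ≈ 1085.5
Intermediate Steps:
V(j) = -2*j/(1 + j) (V(j) = (-2*j)/(1 + j) = -2*j/(1 + j))
V(10)*(-597) = -2*10/(1 + 10)*(-597) = -2*10/11*(-597) = -2*10*1/11*(-597) = -20/11*(-597) = 11940/11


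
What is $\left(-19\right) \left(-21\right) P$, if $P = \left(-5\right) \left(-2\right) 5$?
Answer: $19950$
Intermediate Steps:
$P = 50$ ($P = 10 \cdot 5 = 50$)
$\left(-19\right) \left(-21\right) P = \left(-19\right) \left(-21\right) 50 = 399 \cdot 50 = 19950$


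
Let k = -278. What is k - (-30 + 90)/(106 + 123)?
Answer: -63722/229 ≈ -278.26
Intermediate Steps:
k - (-30 + 90)/(106 + 123) = -278 - (-30 + 90)/(106 + 123) = -278 - 60/229 = -63722/229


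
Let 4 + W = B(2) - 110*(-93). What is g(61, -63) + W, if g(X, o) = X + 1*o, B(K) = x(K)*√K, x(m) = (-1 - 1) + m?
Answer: 10224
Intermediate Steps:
x(m) = -2 + m
B(K) = √K*(-2 + K) (B(K) = (-2 + K)*√K = √K*(-2 + K))
W = 10226 (W = -4 + (√2*(-2 + 2) - 110*(-93)) = -4 + (√2*0 + 10230) = -4 + (0 + 10230) = -4 + 10230 = 10226)
g(X, o) = X + o
g(61, -63) + W = (61 - 63) + 10226 = -2 + 10226 = 10224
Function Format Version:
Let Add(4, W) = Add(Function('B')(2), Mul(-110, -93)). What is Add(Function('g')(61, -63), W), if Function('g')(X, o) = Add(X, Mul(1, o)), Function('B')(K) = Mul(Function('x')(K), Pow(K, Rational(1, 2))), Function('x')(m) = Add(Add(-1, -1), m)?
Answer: 10224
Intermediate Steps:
Function('x')(m) = Add(-2, m)
Function('B')(K) = Mul(Pow(K, Rational(1, 2)), Add(-2, K)) (Function('B')(K) = Mul(Add(-2, K), Pow(K, Rational(1, 2))) = Mul(Pow(K, Rational(1, 2)), Add(-2, K)))
W = 10226 (W = Add(-4, Add(Mul(Pow(2, Rational(1, 2)), Add(-2, 2)), Mul(-110, -93))) = Add(-4, Add(Mul(Pow(2, Rational(1, 2)), 0), 10230)) = Add(-4, Add(0, 10230)) = Add(-4, 10230) = 10226)
Function('g')(X, o) = Add(X, o)
Add(Function('g')(61, -63), W) = Add(Add(61, -63), 10226) = Add(-2, 10226) = 10224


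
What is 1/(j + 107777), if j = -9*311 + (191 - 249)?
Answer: 1/104920 ≈ 9.5311e-6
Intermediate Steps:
j = -2857 (j = -2799 - 58 = -2857)
1/(j + 107777) = 1/(-2857 + 107777) = 1/104920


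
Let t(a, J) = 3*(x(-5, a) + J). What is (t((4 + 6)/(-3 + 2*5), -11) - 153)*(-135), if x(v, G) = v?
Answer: 27135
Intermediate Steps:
t(a, J) = -15 + 3*J (t(a, J) = 3*(-5 + J) = -15 + 3*J)
(t((4 + 6)/(-3 + 2*5), -11) - 153)*(-135) = ((-15 + 3*(-11)) - 153)*(-135) = ((-15 - 33) - 153)*(-135) = (-48 - 153)*(-135) = -201*(-135) = 27135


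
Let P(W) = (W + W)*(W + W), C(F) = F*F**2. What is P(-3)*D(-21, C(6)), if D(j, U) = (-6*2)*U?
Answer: -93312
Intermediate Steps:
C(F) = F**3
D(j, U) = -12*U
P(W) = 4*W**2 (P(W) = (2*W)*(2*W) = 4*W**2)
P(-3)*D(-21, C(6)) = (4*(-3)**2)*(-12*6**3) = (4*9)*(-12*216) = 36*(-2592) = -93312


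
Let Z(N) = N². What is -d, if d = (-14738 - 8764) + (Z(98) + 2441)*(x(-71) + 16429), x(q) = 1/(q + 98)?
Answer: -1780778242/9 ≈ -1.9786e+8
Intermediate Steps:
x(q) = 1/(98 + q)
d = 1780778242/9 (d = (-14738 - 8764) + (98² + 2441)*(1/(98 - 71) + 16429) = -23502 + (9604 + 2441)*(1/27 + 16429) = -23502 + 12045*(1/27 + 16429) = -23502 + 12045*(443584/27) = -23502 + 1780989760/9 = 1780778242/9 ≈ 1.9786e+8)
-d = -1*1780778242/9 = -1780778242/9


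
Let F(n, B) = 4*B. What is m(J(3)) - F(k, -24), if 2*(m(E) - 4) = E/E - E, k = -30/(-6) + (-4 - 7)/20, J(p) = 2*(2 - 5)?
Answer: 207/2 ≈ 103.50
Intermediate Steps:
J(p) = -6 (J(p) = 2*(-3) = -6)
k = 89/20 (k = -30*(-⅙) - 11*1/20 = 5 - 11/20 = 89/20 ≈ 4.4500)
m(E) = 9/2 - E/2 (m(E) = 4 + (E/E - E)/2 = 4 + (1 - E)/2 = 4 + (½ - E/2) = 9/2 - E/2)
m(J(3)) - F(k, -24) = (9/2 - ½*(-6)) - 4*(-24) = (9/2 + 3) - 1*(-96) = 15/2 + 96 = 207/2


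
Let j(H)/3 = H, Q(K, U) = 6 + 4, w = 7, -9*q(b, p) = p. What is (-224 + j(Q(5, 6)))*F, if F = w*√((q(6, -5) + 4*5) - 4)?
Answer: -1358*√149/3 ≈ -5525.5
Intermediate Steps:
q(b, p) = -p/9
Q(K, U) = 10
j(H) = 3*H
F = 7*√149/3 (F = 7*√((-⅑*(-5) + 4*5) - 4) = 7*√((5/9 + 20) - 4) = 7*√(185/9 - 4) = 7*√(149/9) = 7*(√149/3) = 7*√149/3 ≈ 28.482)
(-224 + j(Q(5, 6)))*F = (-224 + 3*10)*(7*√149/3) = (-224 + 30)*(7*√149/3) = -1358*√149/3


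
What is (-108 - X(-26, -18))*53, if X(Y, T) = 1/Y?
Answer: -148771/26 ≈ -5722.0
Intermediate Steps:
(-108 - X(-26, -18))*53 = (-108 - 1/(-26))*53 = (-108 - 1*(-1/26))*53 = (-108 + 1/26)*53 = -2807/26*53 = -148771/26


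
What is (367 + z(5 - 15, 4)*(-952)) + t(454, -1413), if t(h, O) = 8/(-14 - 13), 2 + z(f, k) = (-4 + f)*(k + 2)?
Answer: 2220445/27 ≈ 82239.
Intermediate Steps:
z(f, k) = -2 + (-4 + f)*(2 + k) (z(f, k) = -2 + (-4 + f)*(k + 2) = -2 + (-4 + f)*(2 + k))
t(h, O) = -8/27 (t(h, O) = 8/(-27) = -1/27*8 = -8/27)
(367 + z(5 - 15, 4)*(-952)) + t(454, -1413) = (367 + (-10 - 4*4 + 2*(5 - 15) + (5 - 15)*4)*(-952)) - 8/27 = (367 + (-10 - 16 + 2*(-10) - 10*4)*(-952)) - 8/27 = (367 + (-10 - 16 - 20 - 40)*(-952)) - 8/27 = (367 - 86*(-952)) - 8/27 = (367 + 81872) - 8/27 = 82239 - 8/27 = 2220445/27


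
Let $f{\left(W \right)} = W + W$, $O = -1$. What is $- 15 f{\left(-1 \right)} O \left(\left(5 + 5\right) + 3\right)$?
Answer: $-390$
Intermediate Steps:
$f{\left(W \right)} = 2 W$
$- 15 f{\left(-1 \right)} O \left(\left(5 + 5\right) + 3\right) = - 15 \cdot 2 \left(-1\right) \left(- (\left(5 + 5\right) + 3)\right) = \left(-15\right) \left(-2\right) \left(- (10 + 3)\right) = 30 \left(\left(-1\right) 13\right) = 30 \left(-13\right) = -390$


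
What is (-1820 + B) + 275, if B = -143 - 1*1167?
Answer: -2855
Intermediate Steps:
B = -1310 (B = -143 - 1167 = -1310)
(-1820 + B) + 275 = (-1820 - 1310) + 275 = -3130 + 275 = -2855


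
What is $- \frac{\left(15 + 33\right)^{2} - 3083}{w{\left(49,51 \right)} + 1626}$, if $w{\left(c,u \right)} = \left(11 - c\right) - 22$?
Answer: $\frac{779}{1566} \approx 0.49745$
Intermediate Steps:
$w{\left(c,u \right)} = -11 - c$
$- \frac{\left(15 + 33\right)^{2} - 3083}{w{\left(49,51 \right)} + 1626} = - \frac{\left(15 + 33\right)^{2} - 3083}{\left(-11 - 49\right) + 1626} = - \frac{48^{2} - 3083}{\left(-11 - 49\right) + 1626} = - \frac{2304 - 3083}{-60 + 1626} = - \frac{-779}{1566} = \left(-1\right) \left(- \frac{779}{1566}\right) = \frac{779}{1566}$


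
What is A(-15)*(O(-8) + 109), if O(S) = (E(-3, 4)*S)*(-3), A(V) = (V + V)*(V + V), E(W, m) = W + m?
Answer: 119700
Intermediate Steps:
A(V) = 4*V² (A(V) = (2*V)*(2*V) = 4*V²)
O(S) = -3*S (O(S) = ((-3 + 4)*S)*(-3) = (1*S)*(-3) = S*(-3) = -3*S)
A(-15)*(O(-8) + 109) = (4*(-15)²)*(-3*(-8) + 109) = (4*225)*(24 + 109) = 900*133 = 119700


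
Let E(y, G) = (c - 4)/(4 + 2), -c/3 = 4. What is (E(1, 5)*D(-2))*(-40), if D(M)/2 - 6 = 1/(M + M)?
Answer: 3680/3 ≈ 1226.7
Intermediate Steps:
c = -12 (c = -3*4 = -12)
E(y, G) = -8/3 (E(y, G) = (-12 - 4)/(4 + 2) = -16/6 = -16*⅙ = -8/3)
D(M) = 12 + 1/M (D(M) = 12 + 2/(M + M) = 12 + 2/((2*M)) = 12 + 2*(1/(2*M)) = 12 + 1/M)
(E(1, 5)*D(-2))*(-40) = -8*(12 + 1/(-2))/3*(-40) = -8*(12 - ½)/3*(-40) = -8/3*23/2*(-40) = -92/3*(-40) = 3680/3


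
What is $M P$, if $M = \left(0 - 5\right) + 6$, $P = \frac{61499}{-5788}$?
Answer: $- \frac{61499}{5788} \approx -10.625$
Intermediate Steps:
$P = - \frac{61499}{5788}$ ($P = 61499 \left(- \frac{1}{5788}\right) = - \frac{61499}{5788} \approx -10.625$)
$M = 1$ ($M = -5 + 6 = 1$)
$M P = 1 \left(- \frac{61499}{5788}\right) = - \frac{61499}{5788}$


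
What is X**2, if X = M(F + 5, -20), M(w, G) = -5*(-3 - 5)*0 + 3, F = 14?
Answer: 9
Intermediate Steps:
M(w, G) = 3 (M(w, G) = -(-40)*0 + 3 = -5*0 + 3 = 0 + 3 = 3)
X = 3
X**2 = 3**2 = 9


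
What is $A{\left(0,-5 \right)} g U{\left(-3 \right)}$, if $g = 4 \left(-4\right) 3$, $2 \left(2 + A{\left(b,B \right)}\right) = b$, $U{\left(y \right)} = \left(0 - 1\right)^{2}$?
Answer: $96$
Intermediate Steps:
$U{\left(y \right)} = 1$ ($U{\left(y \right)} = \left(-1\right)^{2} = 1$)
$A{\left(b,B \right)} = -2 + \frac{b}{2}$
$g = -48$ ($g = \left(-16\right) 3 = -48$)
$A{\left(0,-5 \right)} g U{\left(-3 \right)} = \left(-2 + \frac{1}{2} \cdot 0\right) \left(-48\right) 1 = \left(-2 + 0\right) \left(-48\right) 1 = \left(-2\right) \left(-48\right) 1 = 96 \cdot 1 = 96$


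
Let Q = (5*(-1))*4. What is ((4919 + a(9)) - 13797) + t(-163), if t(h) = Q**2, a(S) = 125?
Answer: -8353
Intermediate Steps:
Q = -20 (Q = -5*4 = -20)
t(h) = 400 (t(h) = (-20)**2 = 400)
((4919 + a(9)) - 13797) + t(-163) = ((4919 + 125) - 13797) + 400 = (5044 - 13797) + 400 = -8753 + 400 = -8353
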